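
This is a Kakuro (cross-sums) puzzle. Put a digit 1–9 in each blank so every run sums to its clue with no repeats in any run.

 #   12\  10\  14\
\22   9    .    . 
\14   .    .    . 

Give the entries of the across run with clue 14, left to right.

3, 2, 9

R2C1 = 12 − 9 = 3 completes the 12 down.
Nothing is forced directly, so branch on R1C2, whose candidates are 6 or 7 or 8. If R1C2 = 6: then R1C3 would have to be in {7} for the 22 across but in {5,6,8,9} for the 14 down — contradiction. If R1C2 = 7: that forces R1C3 = 6, after which R2C2 would have to be in {2,4,5,6,7,9} for the 14 across but in {3} for the 10 down — contradiction. So R1C2 = 8.
R1C3 = 22 − 17 = 5 completes the 22 across.
R2C2 = 10 − 8 = 2 completes the 10 down.
R2C3 = 14 − 5 = 9 completes the 14 across.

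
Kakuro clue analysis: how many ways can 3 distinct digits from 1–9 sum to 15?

8

3 distinct digits from 1–9 sum between 6 and 24.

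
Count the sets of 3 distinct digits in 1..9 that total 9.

3

3 distinct digits from 1–9 sum between 6 and 24.
Enumerating: {1,2,6}, {1,3,5}, {2,3,4}.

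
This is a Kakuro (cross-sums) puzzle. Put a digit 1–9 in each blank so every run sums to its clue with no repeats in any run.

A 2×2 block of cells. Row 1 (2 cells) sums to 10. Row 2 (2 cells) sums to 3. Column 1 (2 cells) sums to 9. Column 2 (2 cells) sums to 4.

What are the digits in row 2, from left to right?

3 in 2 cells must be {1,2}; 4 in 2 cells must be {1,3}.
The 3 across and the 4 down share only 1, so (2,2) = 1.
(1,2) = 4 − 1 = 3 completes the 4 down.
(2,1) = 3 − 1 = 2 completes the 3 across.
(1,1) = 10 − 3 = 7 completes the 10 across.

2 1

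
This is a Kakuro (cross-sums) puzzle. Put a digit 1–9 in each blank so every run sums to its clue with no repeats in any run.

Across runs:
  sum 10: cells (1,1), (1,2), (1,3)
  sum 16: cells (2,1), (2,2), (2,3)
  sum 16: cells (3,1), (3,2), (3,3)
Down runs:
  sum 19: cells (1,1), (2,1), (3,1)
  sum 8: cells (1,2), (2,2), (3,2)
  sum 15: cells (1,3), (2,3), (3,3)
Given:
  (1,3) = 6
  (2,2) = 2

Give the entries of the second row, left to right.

(1,1) = 3: the only remaining digit allowed by both the 10 across and the 19 down.
(1,2) = 10 − 9 = 1 completes the 10 across.
(2,1) = 9: the only remaining digit allowed by both the 16 across and the 19 down.
(2,3) = 16 − 11 = 5 completes the 16 across.
(3,1) = 19 − 12 = 7 completes the 19 down.
(3,2) = 8 − 3 = 5 completes the 8 down.
(3,3) = 16 − 12 = 4 completes the 16 across.

9, 2, 5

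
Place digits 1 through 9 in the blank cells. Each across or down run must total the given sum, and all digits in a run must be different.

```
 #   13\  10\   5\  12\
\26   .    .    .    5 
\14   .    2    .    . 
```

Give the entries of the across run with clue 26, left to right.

9, 8, 4, 5

R1C2 = 10 − 2 = 8 completes the 10 down.
R1C3 = 4: the only remaining digit allowed by both the 26 across and the 5 down.
R2C3 = 5 − 4 = 1 completes the 5 down.
R2C4 = 12 − 5 = 7 completes the 12 down.
R1C1 = 26 − 17 = 9 completes the 26 across.
R2C1 = 14 − 10 = 4 completes the 14 across.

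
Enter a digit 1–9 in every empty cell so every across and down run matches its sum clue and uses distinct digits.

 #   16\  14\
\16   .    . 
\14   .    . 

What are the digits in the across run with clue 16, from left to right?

7 9

16 in 2 cells must be {7,9}.
The 16 across and the 14 down share only 9, so R1C2 = 9.
The 14 across and the 16 down share only 9, so R2C1 = 9.
R2C2 = 14 − 9 = 5 completes the 14 across.
R1C1 = 16 − 9 = 7 completes the 16 across.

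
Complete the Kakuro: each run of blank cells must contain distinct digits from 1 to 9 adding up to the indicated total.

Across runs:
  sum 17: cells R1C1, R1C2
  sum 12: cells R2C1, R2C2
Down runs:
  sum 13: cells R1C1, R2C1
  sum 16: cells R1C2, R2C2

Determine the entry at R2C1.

17 in 2 cells must be {8,9}; 16 in 2 cells must be {7,9}.
The 17 across and the 16 down share only 9, so R1C2 = 9.
R2C2 = 16 − 9 = 7 completes the 16 down.
R1C1 = 17 − 9 = 8 completes the 17 across.
R2C1 = 12 − 7 = 5 completes the 12 across.

5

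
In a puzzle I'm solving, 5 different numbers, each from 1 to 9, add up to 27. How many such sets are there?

11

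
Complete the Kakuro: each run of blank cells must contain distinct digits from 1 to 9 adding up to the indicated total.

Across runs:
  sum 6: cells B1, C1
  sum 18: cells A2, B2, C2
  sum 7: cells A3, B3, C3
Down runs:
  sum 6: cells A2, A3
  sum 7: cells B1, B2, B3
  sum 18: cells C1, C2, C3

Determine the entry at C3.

7 in 3 cells must be {1,2,4}.
Nothing is forced directly, so branch on B2, whose candidates are 1 or 2 or 4. If B2 = 1: then A2 would have to be in {8,9} for the 18 across but in {1,2,4,5} for the 6 down — contradiction. If B2 = 2: then A2 would have to be in {7,9} for the 18 across but in {1,2,4,5} for the 6 down — contradiction. So B2 = 4.
Given what's placed, A2 must be 5 to fit the 18 across and 6 down.
C2 = 18 − 9 = 9 completes the 18 across.
A3 = 6 − 5 = 1 completes the 6 down.
B3 = 2: the only remaining digit allowed by both the 7 across and the 7 down.
C3 = 7 − 3 = 4 completes the 7 across.

4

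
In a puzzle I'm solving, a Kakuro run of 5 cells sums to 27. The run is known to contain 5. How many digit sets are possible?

6

5 distinct digits from 1–9 sum between 15 and 35.
Keeping only sets containing 5.
Enumerating: {1,4,5,8,9}, {1,5,6,7,8}, {2,3,5,8,9}, {2,4,5,7,9}, {3,4,5,6,9}, {3,4,5,7,8}.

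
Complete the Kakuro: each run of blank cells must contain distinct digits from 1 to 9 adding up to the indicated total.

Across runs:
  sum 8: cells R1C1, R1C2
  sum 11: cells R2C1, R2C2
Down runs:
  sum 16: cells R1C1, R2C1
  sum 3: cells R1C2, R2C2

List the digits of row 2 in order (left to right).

16 in 2 cells must be {7,9}; 3 in 2 cells must be {1,2}.
The 8 across and the 16 down share only 7, so R1C1 = 7.
R1C2 = 8 − 7 = 1 completes the 8 across.
R2C1 = 16 − 7 = 9 completes the 16 down.
R2C2 = 11 − 9 = 2 completes the 11 across.

9 2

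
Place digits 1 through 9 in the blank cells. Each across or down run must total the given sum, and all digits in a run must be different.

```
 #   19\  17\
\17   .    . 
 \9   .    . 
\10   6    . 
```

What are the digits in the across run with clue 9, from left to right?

4 5

17 in 2 cells must be {8,9}.
R3C2 = 10 − 6 = 4 completes the 10 across.
R1C2 = 8: the only remaining digit allowed by both the 17 across and the 17 down.
R2C2 = 17 − 12 = 5 completes the 17 down.
R1C1 = 17 − 8 = 9 completes the 17 across.
R2C1 = 9 − 5 = 4 completes the 9 across.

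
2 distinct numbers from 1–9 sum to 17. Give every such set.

2 distinct digits from 1–9 sum between 3 and 17.
Only one set works: {8,9}.

{8,9}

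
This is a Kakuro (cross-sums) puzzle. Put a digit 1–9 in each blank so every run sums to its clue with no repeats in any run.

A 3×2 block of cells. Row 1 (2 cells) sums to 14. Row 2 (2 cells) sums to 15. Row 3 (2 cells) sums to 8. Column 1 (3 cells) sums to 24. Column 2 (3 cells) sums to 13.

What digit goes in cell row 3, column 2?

1

24 in 3 cells must be {7,8,9}.
The 8 across and the 24 down share only 7, so (3,1) = 7.
(3,2) = 8 − 7 = 1 completes the 8 across.
Nothing is forced directly, so branch on (1,1), whose candidates are 8 or 9. If (1,1) = 8: then (1,2) would have to be in {6} for the 14 across but in {3,4,5,7,8,9} for the 13 down — contradiction. So (1,1) = 9.
(1,2) = 14 − 9 = 5 completes the 14 across.
(2,1) = 24 − 16 = 8 completes the 24 down.
(2,2) = 15 − 8 = 7 completes the 15 across.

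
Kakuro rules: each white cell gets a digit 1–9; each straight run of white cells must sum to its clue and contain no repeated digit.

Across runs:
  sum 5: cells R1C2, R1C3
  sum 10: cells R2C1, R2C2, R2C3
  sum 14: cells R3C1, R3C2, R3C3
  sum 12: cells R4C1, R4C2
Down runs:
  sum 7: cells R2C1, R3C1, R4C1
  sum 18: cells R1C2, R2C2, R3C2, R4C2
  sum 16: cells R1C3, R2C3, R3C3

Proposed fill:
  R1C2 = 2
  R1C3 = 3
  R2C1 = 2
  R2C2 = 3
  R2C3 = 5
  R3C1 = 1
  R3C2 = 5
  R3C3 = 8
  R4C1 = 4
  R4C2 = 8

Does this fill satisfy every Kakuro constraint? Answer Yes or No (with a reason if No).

Across: 2+3=5; 2+3+5=10; 1+5+8=14; 4+8=12. Down: 2+1+4=7; 2+3+5+8=18; 3+5+8=16. No digit repeats within any run.

Yes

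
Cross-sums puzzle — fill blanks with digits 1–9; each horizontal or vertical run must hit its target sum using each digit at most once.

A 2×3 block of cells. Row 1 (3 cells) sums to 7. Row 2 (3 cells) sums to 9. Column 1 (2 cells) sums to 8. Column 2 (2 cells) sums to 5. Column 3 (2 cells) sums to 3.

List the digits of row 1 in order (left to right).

2 4 1

7 in 3 cells must be {1,2,4}; 3 in 2 cells must be {1,2}.
Nothing is forced directly, so branch on (1,1), whose candidates are 1 or 2. If (1,1) = 1: that forces (1,3) = 2, after which (2,1) would have to be in {1,2,3,4,5,6} for the 9 across but in {7} for the 8 down — contradiction. So (1,1) = 2.
Given what's placed, (1,3) must be 1 to fit the 7 across and 3 down.
(2,1) = 8 − 2 = 6 completes the 8 down.
(2,3) = 3 − 1 = 2 completes the 3 down.
(1,2) = 7 − 3 = 4 completes the 7 across.
(2,2) = 9 − 8 = 1 completes the 9 across.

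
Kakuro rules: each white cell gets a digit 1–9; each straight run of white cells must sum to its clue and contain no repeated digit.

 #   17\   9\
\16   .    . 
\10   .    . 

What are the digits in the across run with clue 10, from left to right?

8 2

16 in 2 cells must be {7,9}; 17 in 2 cells must be {8,9}.
The 16 across and the 17 down share only 9, so R1C1 = 9.
R1C2 = 16 − 9 = 7 completes the 16 across.
R2C1 = 17 − 9 = 8 completes the 17 down.
R2C2 = 10 − 8 = 2 completes the 10 across.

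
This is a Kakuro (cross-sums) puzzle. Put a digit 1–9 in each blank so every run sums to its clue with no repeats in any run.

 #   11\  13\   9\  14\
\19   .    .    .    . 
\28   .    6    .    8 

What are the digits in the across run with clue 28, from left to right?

9 6 5 8

R1C2 = 13 − 6 = 7 completes the 13 down.
R1C4 = 14 − 8 = 6 completes the 14 down.
Given what's placed, R2C3 must be 5 to fit the 28 across and 9 down.
R1C3 = 9 − 5 = 4 completes the 9 down.
R2C1 = 28 − 19 = 9 completes the 28 across.
R1C1 = 19 − 17 = 2 completes the 19 across.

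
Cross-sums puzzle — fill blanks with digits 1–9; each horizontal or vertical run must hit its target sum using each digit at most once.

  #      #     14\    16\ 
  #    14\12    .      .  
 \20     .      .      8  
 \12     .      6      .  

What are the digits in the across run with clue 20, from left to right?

R3C1 = 5: the only remaining digit allowed by both the 12 across and the 14 down.
R3C3 = 12 − 11 = 1 completes the 12 across.
R1C3 = 16 − 9 = 7 completes the 16 down.
R2C1 = 14 − 5 = 9 completes the 14 down.
R2C2 = 20 − 17 = 3 completes the 20 across.
R1C2 = 12 − 7 = 5 completes the 12 across.

9 3 8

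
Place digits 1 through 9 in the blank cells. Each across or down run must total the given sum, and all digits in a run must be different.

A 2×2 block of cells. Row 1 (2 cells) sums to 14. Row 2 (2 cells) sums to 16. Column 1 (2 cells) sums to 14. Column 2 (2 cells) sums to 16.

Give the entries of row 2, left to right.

16 in 2 cells must be {7,9}.
The 14 across and the 16 down share only 9, so (1,2) = 9.
The 16 across and the 14 down share only 9, so (2,1) = 9.
(2,2) = 16 − 9 = 7 completes the 16 across.
(1,1) = 14 − 9 = 5 completes the 14 across.

9 7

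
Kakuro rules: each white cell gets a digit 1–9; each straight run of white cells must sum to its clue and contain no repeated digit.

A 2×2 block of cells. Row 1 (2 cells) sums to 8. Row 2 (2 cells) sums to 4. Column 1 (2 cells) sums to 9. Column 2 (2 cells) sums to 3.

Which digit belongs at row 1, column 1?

6

4 in 2 cells must be {1,3}; 3 in 2 cells must be {1,2}.
The 4 across and the 3 down share only 1, so (2,2) = 1.
(1,2) = 3 − 1 = 2 completes the 3 down.
(2,1) = 4 − 1 = 3 completes the 4 across.
(1,1) = 8 − 2 = 6 completes the 8 across.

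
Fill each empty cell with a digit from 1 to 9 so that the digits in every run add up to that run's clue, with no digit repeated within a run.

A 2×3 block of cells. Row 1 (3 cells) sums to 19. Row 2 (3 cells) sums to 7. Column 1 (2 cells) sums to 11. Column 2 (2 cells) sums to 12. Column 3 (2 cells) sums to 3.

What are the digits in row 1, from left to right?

7 in 3 cells must be {1,2,4}; 3 in 2 cells must be {1,2}.
The 19 across and the 3 down share only 2, so (1,3) = 2.
The 7 across and the 12 down share only 4, so (2,2) = 4.
(2,3) = 3 − 2 = 1 completes the 3 down.
(1,2) = 12 − 4 = 8 completes the 12 down.
(2,1) = 7 − 5 = 2 completes the 7 across.
(1,1) = 19 − 10 = 9 completes the 19 across.

9, 8, 2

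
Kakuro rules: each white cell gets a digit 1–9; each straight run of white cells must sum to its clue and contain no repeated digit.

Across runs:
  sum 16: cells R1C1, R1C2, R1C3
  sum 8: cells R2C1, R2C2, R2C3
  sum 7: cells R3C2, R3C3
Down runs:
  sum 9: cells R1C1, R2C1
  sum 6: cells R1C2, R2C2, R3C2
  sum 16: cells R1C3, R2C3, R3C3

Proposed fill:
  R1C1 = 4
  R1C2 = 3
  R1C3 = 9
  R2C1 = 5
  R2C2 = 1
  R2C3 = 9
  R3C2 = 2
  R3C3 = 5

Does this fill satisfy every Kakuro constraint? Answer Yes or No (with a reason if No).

No — the across run R2C1–R2C3 sums to 15, not 8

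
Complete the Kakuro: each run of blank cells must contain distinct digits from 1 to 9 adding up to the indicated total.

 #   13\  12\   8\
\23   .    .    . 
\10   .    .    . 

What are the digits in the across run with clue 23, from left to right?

23 in 3 cells must be {6,8,9}.
The 23 across and the 8 down share only 6, so R1C3 = 6.
R2C3 = 8 − 6 = 2 completes the 8 down.
Nothing is forced directly, so branch on R2C1, whose candidates are 5 or 7. If R2C1 = 7: then R1C1 would have to be in {8,9} for the 23 across but in {6} for the 13 down — contradiction. So R2C1 = 5.
R1C1 = 13 − 5 = 8 completes the 13 down.
R1C2 = 23 − 14 = 9 completes the 23 across.
R2C2 = 10 − 7 = 3 completes the 10 across.

8 9 6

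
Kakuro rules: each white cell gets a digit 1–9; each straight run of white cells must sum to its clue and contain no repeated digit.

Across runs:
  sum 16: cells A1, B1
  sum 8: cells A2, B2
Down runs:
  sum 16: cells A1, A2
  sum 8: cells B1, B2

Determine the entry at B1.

16 in 2 cells must be {7,9}.
The 16 across and the 8 down share only 7, so B1 = 7.
The 8 across and the 16 down share only 7, so A2 = 7.
B2 = 8 − 7 = 1 completes the 8 across.
A1 = 16 − 7 = 9 completes the 16 across.

7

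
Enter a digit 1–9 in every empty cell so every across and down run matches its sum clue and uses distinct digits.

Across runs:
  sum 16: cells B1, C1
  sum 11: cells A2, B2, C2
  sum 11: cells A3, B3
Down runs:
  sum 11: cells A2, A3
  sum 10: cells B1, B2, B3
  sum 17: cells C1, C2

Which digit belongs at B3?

2

16 in 2 cells must be {7,9}; 17 in 2 cells must be {8,9}.
The 16 across and the 10 down share only 7, so B1 = 7.
C1 = 16 − 7 = 9 completes the 16 across.
C2 = 17 − 9 = 8 completes the 17 down.
B3 = 2: the only remaining digit allowed by both the 11 across and the 10 down.
A2 = 2: the only remaining digit allowed by both the 11 across and the 11 down.
B2 = 11 − 10 = 1 completes the 11 across.
A3 = 11 − 2 = 9 completes the 11 across.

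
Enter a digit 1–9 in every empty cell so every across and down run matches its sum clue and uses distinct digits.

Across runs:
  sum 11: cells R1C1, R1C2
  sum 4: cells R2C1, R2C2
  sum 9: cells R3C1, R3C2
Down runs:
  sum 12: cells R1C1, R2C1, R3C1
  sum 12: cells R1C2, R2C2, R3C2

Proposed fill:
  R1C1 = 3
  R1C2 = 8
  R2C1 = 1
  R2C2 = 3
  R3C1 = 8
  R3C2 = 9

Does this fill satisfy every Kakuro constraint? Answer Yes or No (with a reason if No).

No — the down run R1C2–R3C2 sums to 20, not 12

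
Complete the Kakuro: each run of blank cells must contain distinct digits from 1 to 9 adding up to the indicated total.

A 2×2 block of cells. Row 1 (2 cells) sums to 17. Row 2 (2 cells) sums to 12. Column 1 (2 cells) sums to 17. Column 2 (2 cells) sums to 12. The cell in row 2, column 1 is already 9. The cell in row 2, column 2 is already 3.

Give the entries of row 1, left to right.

17 in 2 cells must be {8,9}.
(1,1) = 17 − 9 = 8 completes the 17 down.
(1,2) = 17 − 8 = 9 completes the 17 across.

8, 9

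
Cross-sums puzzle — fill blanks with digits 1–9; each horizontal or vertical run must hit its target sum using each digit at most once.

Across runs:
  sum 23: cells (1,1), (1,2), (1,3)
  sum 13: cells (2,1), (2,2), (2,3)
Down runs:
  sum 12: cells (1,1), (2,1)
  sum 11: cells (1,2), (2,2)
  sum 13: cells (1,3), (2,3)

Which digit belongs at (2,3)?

23 in 3 cells must be {6,8,9}.
Nothing is forced directly, so branch on (1,2), whose candidates are 6 or 8 or 9. If (1,2) = 6: that forces (2,2) = 5, (2,1) = 7, after which (2,3) would have to be in {1} for the 13 across but in {4,5,6,7,8,9} for the 13 down — contradiction. If (1,2) = 8: that forces (1,1) = 9, (1,3) = 6, (2,1) = 3, after which (2,2) would have to be in {1,2,4,6,8,9} for the 13 across but in {3} for the 11 down — contradiction. So (1,2) = 9.
Given what's placed, (1,1) must be 8 to fit the 23 across and 12 down.
(1,3) = 23 − 17 = 6 completes the 23 across.
(2,1) = 12 − 8 = 4 completes the 12 down.
(2,2) = 11 − 9 = 2 completes the 11 down.
(2,3) = 13 − 6 = 7 completes the 13 across.

7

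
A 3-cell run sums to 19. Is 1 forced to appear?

Counterexample: {2,8,9} sums to 19 without using 1.

No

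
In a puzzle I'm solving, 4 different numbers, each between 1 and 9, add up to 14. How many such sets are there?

5

4 distinct digits from 1–9 sum between 10 and 30.
Enumerating: {1,2,3,8}, {1,2,4,7}, {1,2,5,6}, {1,3,4,6}, {2,3,4,5}.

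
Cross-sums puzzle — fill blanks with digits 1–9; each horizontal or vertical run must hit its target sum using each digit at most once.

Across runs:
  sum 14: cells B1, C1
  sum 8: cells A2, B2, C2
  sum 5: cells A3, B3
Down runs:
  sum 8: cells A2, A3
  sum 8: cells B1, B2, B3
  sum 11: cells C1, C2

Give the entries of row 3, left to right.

3 2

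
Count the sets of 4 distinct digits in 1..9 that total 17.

9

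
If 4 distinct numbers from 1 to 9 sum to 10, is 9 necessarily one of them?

The only way to make 10 from 4 distinct digits is {1,2,3,4}, which does not contain 9.

No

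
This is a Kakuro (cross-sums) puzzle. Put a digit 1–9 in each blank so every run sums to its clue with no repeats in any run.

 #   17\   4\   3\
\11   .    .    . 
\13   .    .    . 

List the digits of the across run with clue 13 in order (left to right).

9, 3, 1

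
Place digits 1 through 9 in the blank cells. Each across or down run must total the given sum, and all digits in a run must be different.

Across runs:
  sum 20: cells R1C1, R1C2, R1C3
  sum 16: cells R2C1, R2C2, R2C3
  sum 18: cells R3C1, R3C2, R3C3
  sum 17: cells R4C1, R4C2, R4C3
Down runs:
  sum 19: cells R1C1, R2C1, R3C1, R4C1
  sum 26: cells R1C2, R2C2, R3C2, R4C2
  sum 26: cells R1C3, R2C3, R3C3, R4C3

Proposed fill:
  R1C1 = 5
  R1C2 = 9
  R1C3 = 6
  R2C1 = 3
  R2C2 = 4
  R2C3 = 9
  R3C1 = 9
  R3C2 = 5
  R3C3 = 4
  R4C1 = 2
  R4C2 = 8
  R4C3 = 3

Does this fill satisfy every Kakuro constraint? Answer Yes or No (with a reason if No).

No — the down run R1C3–R4C3 sums to 22, not 26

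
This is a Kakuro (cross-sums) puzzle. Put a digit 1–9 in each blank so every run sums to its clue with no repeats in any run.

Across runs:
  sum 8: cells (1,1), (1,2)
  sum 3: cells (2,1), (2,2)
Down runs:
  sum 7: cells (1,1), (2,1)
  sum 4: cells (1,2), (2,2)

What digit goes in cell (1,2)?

3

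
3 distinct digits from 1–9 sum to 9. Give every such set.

3 distinct digits from 1–9 sum between 6 and 24.

{1,2,6}; {1,3,5}; {2,3,4}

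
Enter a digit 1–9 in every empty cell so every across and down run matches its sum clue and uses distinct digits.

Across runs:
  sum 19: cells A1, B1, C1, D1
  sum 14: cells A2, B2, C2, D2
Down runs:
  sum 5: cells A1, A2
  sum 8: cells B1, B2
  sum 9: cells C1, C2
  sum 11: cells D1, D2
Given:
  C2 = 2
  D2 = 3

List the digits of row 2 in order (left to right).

C1 = 9 − 2 = 7 completes the 9 down.
D1 = 11 − 3 = 8 completes the 11 down.
Nothing is forced directly, so branch on A2, whose candidates are 1 or 4. If A2 = 1: then A1 would have to be in {1,3} for the 19 across but in {4} for the 5 down — contradiction. So A2 = 4.
A1 = 5 − 4 = 1 completes the 5 down.
B1 = 19 − 16 = 3 completes the 19 across.
B2 = 14 − 9 = 5 completes the 14 across.

4, 5, 2, 3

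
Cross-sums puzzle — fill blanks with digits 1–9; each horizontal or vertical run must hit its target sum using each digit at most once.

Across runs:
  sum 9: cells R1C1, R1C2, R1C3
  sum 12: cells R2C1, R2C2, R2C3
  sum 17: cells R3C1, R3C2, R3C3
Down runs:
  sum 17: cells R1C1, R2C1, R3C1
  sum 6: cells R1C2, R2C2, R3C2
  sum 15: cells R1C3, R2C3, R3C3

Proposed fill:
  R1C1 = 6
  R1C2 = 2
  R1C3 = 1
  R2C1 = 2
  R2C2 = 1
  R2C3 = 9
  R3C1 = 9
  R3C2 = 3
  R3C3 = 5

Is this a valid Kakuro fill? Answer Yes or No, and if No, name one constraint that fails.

Across: 6+2+1=9; 2+1+9=12; 9+3+5=17. Down: 6+2+9=17; 2+1+3=6; 1+9+5=15. No digit repeats within any run.

Yes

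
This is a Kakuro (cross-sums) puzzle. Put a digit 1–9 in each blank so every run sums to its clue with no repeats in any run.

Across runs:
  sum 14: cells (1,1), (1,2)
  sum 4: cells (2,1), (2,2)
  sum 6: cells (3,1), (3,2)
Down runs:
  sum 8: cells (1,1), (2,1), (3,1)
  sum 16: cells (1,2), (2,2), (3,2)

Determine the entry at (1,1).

5

4 in 2 cells must be {1,3}.
The 14 across and the 8 down share only 5, so (1,1) = 5.
(1,2) = 14 − 5 = 9 completes the 14 across.
Given what's placed, (2,1) must be 1 to fit the 4 across and 8 down.
(2,2) = 4 − 1 = 3 completes the 4 across.
(3,1) = 8 − 6 = 2 completes the 8 down.
(3,2) = 6 − 2 = 4 completes the 6 across.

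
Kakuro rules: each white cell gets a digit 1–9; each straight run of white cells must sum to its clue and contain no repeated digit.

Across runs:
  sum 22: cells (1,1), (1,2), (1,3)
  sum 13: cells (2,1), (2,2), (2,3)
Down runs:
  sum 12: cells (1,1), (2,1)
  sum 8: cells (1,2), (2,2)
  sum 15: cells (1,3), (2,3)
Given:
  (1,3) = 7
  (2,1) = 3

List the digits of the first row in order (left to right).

9, 6, 7

(1,1) = 12 − 3 = 9 completes the 12 down.
(1,2) = 22 − 16 = 6 completes the 22 across.
(2,2) = 8 − 6 = 2 completes the 8 down.
(2,3) = 13 − 5 = 8 completes the 13 across.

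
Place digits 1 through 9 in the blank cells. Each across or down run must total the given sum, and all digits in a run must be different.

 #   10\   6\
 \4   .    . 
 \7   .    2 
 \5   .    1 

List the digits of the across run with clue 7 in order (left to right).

5 2

4 in 2 cells must be {1,3}; 6 in 3 cells must be {1,2,3}.
R1C2 = 6 − 3 = 3 completes the 6 down.
R2C1 = 7 − 2 = 5 completes the 7 across.
R3C1 = 5 − 1 = 4 completes the 5 across.
R1C1 = 4 − 3 = 1 completes the 4 across.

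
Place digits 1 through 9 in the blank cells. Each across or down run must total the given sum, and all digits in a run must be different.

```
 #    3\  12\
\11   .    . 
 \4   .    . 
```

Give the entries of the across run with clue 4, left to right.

1 3

4 in 2 cells must be {1,3}; 3 in 2 cells must be {1,2}.
The 11 across and the 3 down share only 2, so R1C1 = 2.
R1C2 = 11 − 2 = 9 completes the 11 across.
R2C1 = 3 − 2 = 1 completes the 3 down.
R2C2 = 4 − 1 = 3 completes the 4 across.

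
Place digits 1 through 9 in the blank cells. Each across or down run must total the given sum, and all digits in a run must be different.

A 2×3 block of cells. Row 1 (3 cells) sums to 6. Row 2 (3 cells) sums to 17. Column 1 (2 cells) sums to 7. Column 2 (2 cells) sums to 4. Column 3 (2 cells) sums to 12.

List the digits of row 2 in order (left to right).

5 3 9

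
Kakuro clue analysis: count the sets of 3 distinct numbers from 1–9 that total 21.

3

3 distinct digits from 1–9 sum between 6 and 24.
Enumerating: {4,8,9}, {5,7,9}, {6,7,8}.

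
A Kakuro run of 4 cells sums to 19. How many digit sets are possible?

11

4 distinct digits from 1–9 sum between 10 and 30.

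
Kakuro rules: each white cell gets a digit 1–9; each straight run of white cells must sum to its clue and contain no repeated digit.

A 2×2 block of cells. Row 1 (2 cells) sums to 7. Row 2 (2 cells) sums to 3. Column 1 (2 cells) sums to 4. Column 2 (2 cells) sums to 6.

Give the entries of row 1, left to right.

3 in 2 cells must be {1,2}; 4 in 2 cells must be {1,3}.
The 3 across and the 4 down share only 1, so (2,1) = 1.
(2,2) = 3 − 1 = 2 completes the 3 across.
(1,1) = 4 − 1 = 3 completes the 4 down.
(1,2) = 7 − 3 = 4 completes the 7 across.

3, 4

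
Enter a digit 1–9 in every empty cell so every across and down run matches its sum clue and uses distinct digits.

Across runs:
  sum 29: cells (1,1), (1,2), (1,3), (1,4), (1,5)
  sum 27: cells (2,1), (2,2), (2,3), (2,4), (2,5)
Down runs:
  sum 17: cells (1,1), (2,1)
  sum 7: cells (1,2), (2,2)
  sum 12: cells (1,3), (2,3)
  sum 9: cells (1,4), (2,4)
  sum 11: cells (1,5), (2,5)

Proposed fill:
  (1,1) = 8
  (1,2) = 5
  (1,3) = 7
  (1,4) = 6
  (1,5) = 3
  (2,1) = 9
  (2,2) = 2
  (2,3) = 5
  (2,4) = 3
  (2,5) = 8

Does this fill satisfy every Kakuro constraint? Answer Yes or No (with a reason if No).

Across: 8+5+7+6+3=29; 9+2+5+3+8=27. Down: 8+9=17; 5+2=7; 7+5=12; 6+3=9; 3+8=11. No digit repeats within any run.

Yes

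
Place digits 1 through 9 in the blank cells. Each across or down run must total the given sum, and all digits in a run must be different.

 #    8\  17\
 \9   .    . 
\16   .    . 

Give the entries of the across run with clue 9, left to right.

16 in 2 cells must be {7,9}; 17 in 2 cells must be {8,9}.
The 9 across and the 17 down share only 8, so R1C2 = 8.
The 16 across and the 8 down share only 7, so R2C1 = 7.
R2C2 = 16 − 7 = 9 completes the 16 across.
R1C1 = 9 − 8 = 1 completes the 9 across.

1 8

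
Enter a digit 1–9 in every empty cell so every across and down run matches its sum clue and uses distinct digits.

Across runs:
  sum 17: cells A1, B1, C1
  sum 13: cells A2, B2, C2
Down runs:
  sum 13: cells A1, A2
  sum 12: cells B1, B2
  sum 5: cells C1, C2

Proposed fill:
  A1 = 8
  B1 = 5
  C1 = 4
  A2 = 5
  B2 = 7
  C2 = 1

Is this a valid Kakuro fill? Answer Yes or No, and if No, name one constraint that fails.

Yes

Across: 8+5+4=17; 5+7+1=13. Down: 8+5=13; 5+7=12; 4+1=5. No digit repeats within any run.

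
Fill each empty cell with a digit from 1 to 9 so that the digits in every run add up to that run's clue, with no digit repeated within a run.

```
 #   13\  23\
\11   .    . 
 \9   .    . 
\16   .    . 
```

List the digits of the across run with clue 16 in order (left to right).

16 in 2 cells must be {7,9}; 23 in 3 cells must be {6,8,9}.
The 16 across and the 23 down share only 9, so R3C2 = 9.
R3C1 = 16 − 9 = 7 completes the 16 across.
Nothing is forced directly, so branch on R1C2, whose candidates are 6 or 8. If R1C2 = 8: then R1C1 would have to be in {3} for the 11 across but in {1,2,4,5} for the 13 down — contradiction. So R1C2 = 6.
R1C1 = 11 − 6 = 5 completes the 11 across.
R2C1 = 13 − 12 = 1 completes the 13 down.
R2C2 = 9 − 1 = 8 completes the 9 across.

7 9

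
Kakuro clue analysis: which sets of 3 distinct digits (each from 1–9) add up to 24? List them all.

{7,8,9}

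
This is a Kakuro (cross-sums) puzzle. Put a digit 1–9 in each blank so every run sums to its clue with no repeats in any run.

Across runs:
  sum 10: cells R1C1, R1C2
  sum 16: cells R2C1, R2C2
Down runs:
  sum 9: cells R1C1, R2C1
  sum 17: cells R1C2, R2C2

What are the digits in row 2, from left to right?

7 9

16 in 2 cells must be {7,9}; 17 in 2 cells must be {8,9}.
The 16 across and the 9 down share only 7, so R2C1 = 7.
R2C2 = 16 − 7 = 9 completes the 16 across.
R1C1 = 9 − 7 = 2 completes the 9 down.
R1C2 = 10 − 2 = 8 completes the 10 across.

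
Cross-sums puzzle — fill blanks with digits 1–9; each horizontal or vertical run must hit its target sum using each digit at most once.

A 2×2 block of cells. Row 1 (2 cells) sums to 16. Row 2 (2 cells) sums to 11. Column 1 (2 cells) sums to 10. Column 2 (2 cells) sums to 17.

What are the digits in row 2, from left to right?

3, 8

16 in 2 cells must be {7,9}; 17 in 2 cells must be {8,9}.
The 16 across and the 17 down share only 9, so (1,2) = 9.
(2,2) = 17 − 9 = 8 completes the 17 down.
(1,1) = 16 − 9 = 7 completes the 16 across.
(2,1) = 11 − 8 = 3 completes the 11 across.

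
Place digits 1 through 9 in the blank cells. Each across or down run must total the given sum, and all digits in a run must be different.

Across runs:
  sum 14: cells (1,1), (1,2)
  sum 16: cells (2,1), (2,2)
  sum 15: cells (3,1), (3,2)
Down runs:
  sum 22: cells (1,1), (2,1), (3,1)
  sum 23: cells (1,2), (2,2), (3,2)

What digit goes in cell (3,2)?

16 in 2 cells must be {7,9}; 23 in 3 cells must be {6,8,9}.
The 16 across and the 23 down share only 9, so (2,2) = 9.
(2,1) = 16 − 9 = 7 completes the 16 across.
Nothing is forced directly, so branch on (1,1), whose candidates are 6 or 9. If (1,1) = 9: then (1,2) would have to be in {5} for the 14 across but in {6,8} for the 23 down — contradiction. So (1,1) = 6.
(1,2) = 14 − 6 = 8 completes the 14 across.
(3,1) = 22 − 13 = 9 completes the 22 down.
(3,2) = 15 − 9 = 6 completes the 15 across.

6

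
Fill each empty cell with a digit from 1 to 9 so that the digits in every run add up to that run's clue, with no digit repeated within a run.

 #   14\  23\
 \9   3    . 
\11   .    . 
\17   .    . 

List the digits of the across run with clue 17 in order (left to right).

17 in 2 cells must be {8,9}; 23 in 3 cells must be {6,8,9}.
R1C2 = 9 − 3 = 6 completes the 9 across.
R3C1 = 9: the only remaining digit allowed by both the 17 across and the 14 down.
R3C2 = 17 − 9 = 8 completes the 17 across.
R2C1 = 14 − 12 = 2 completes the 14 down.
R2C2 = 11 − 2 = 9 completes the 11 across.

9 8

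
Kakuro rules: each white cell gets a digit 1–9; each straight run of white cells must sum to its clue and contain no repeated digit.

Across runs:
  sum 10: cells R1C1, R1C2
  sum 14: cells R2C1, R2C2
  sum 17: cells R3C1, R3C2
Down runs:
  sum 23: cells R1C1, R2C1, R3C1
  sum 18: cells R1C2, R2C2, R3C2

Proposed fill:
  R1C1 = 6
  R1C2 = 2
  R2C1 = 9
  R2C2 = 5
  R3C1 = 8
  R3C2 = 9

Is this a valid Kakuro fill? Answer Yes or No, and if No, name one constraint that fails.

No — the across run R1C1–R1C2 sums to 8, not 10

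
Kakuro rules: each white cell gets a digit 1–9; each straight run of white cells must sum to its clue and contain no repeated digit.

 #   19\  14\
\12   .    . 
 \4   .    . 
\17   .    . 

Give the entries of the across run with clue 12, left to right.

7 5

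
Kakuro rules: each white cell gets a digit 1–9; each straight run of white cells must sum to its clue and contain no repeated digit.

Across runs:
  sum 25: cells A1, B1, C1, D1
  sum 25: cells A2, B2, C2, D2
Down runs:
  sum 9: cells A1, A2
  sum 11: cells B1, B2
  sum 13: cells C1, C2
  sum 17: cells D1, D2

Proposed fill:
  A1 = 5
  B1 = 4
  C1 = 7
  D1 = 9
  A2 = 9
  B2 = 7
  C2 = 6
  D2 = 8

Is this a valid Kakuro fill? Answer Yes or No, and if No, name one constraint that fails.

No — the across run A2–D2 sums to 30, not 25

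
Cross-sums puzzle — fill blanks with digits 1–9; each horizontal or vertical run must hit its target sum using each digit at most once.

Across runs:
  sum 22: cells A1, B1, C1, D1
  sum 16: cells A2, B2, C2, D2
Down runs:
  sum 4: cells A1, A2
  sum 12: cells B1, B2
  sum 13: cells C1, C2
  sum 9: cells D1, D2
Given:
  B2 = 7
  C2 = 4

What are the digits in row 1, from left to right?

4 in 2 cells must be {1,3}.
B1 = 12 − 7 = 5 completes the 12 down.
C1 = 13 − 4 = 9 completes the 13 down.
A2 = 3: the only remaining digit allowed by both the 16 across and the 4 down.
D2 = 16 − 14 = 2 completes the 16 across.
A1 = 4 − 3 = 1 completes the 4 down.
D1 = 22 − 15 = 7 completes the 22 across.

1 5 9 7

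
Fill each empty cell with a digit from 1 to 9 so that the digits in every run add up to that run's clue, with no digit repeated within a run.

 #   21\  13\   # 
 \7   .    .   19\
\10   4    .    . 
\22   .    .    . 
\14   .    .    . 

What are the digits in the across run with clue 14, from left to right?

R2C3 = 5: the only remaining digit allowed by both the 10 across and the 19 down.
R2C2 = 10 − 9 = 1 completes the 10 across.
Nothing is forced directly, so branch on R3C3, whose candidates are 6 or 8. If R3C3 = 6: that forces R3C2 = 7, R4C3 = 8, R3C1 = 9, R4C2 = 2, R1C2 = 3, after which R4C1 would have to be in {4} for the 14 across but in {1,2,3,5,6,7} for the 21 down — contradiction. So R3C3 = 8.
R3C2 = 5: the only remaining digit allowed by both the 22 across and the 13 down.
R4C3 = 19 − 13 = 6 completes the 19 down.
R3C1 = 22 − 13 = 9 completes the 22 across.
Given what's placed, R4C2 must be 3 to fit the 14 across and 13 down.
R1C2 = 13 − 9 = 4 completes the 13 down.
R4C1 = 14 − 9 = 5 completes the 14 across.

5, 3, 6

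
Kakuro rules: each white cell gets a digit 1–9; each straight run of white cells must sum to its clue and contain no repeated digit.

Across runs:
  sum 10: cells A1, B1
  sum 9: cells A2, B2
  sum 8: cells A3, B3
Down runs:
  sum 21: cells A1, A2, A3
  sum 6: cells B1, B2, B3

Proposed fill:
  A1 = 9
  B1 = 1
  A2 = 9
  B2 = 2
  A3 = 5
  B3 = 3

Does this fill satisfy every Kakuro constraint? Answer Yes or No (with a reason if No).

No — the across run A2–B2 sums to 11, not 9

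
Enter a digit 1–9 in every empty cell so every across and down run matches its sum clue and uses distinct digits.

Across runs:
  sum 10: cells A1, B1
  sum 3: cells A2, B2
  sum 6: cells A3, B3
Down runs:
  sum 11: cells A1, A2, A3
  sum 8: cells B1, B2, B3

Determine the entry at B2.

3 in 2 cells must be {1,2}.
Nothing is forced directly, so branch on A2, whose candidates are 1 or 2. If A2 = 1: that forces B2 = 2, B1 = 1, B3 = 5, after which A1 would have to be in {9} for the 10 across but in {2,3,4,6,7,8} for the 11 down — contradiction. So A2 = 2.
B2 = 3 − 2 = 1 completes the 3 across.
Nothing is forced directly, so branch on B1, whose candidates are 2 or 3 or 4. If B1 = 3: then A1 would have to be in {7} for the 10 across but in {1,3,4,5,6,8} for the 11 down — contradiction. If B1 = 4: that forces A1 = 6, after which A3 would have to be in {1,2,4,5} for the 6 across but in {3} for the 11 down — contradiction. So B1 = 2.
A1 = 10 − 2 = 8 completes the 10 across.
A3 = 11 − 10 = 1 completes the 11 down.
B3 = 6 − 1 = 5 completes the 6 across.

1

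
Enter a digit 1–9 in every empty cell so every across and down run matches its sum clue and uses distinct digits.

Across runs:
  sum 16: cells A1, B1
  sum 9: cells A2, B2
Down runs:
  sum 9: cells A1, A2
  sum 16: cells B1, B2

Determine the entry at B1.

9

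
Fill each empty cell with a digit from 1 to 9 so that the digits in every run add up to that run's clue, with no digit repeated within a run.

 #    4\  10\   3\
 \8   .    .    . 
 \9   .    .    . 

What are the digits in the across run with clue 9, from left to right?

4 in 2 cells must be {1,3}; 3 in 2 cells must be {1,2}.
Nothing is forced directly, so branch on R1C3, whose candidates are 1 or 2. If R1C3 = 2: that forces R1C1 = 1, after which R1C2 would have to be in {5} for the 8 across but in {1,2,3,4,6,7,8,9} for the 10 down — contradiction. So R1C3 = 1.
Given what's placed, R1C1 must be 3 to fit the 8 across and 4 down.
R1C2 = 8 − 4 = 4 completes the 8 across.
R2C1 = 4 − 3 = 1 completes the 4 down.
R2C2 = 10 − 4 = 6 completes the 10 down.
R2C3 = 9 − 7 = 2 completes the 9 across.

1 6 2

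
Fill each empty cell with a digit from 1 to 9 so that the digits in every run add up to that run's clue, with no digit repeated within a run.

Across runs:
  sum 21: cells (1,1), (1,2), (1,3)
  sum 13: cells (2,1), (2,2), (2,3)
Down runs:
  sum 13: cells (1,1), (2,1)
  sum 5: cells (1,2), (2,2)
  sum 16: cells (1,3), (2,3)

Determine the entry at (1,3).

9

16 in 2 cells must be {7,9}.
The 21 across and the 5 down share only 4, so (1,2) = 4.
Given what's placed, (1,3) must be 9 to fit the 21 across and 16 down.
(2,2) = 5 − 4 = 1 completes the 5 down.
(2,3) = 16 − 9 = 7 completes the 16 down.
(1,1) = 21 − 13 = 8 completes the 21 across.
(2,1) = 13 − 8 = 5 completes the 13 across.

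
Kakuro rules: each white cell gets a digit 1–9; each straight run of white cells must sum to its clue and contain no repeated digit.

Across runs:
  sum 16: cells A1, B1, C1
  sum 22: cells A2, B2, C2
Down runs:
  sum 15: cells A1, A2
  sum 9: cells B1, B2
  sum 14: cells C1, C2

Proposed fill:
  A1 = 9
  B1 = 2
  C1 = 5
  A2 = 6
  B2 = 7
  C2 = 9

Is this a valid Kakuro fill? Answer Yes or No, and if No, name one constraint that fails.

Across: 9+2+5=16; 6+7+9=22. Down: 9+6=15; 2+7=9; 5+9=14. No digit repeats within any run.

Yes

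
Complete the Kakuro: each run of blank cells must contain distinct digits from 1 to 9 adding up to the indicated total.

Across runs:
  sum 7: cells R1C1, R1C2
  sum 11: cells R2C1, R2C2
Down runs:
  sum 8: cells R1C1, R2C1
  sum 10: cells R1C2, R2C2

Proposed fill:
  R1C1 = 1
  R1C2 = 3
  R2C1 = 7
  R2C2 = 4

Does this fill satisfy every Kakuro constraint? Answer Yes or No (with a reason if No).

No — the down run R1C2–R2C2 sums to 7, not 10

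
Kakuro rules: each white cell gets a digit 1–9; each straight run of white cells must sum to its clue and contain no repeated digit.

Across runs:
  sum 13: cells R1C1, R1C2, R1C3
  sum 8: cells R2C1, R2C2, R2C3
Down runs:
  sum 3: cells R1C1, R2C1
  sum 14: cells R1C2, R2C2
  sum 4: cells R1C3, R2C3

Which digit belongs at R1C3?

3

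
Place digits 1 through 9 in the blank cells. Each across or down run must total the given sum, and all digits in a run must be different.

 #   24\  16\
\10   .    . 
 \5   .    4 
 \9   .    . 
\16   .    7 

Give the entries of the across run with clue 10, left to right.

8 2

16 in 2 cells must be {7,9}.
R2C1 = 5 − 4 = 1 completes the 5 across.
R4C1 = 16 − 7 = 9 completes the 16 across.
No cell is forced outright now. R1C1 can only be 6 or 8 (the digits allowed by both its 10 across and its 24 down). If R1C1 = 6: then R1C2 would have to be in {4} for the 10 across but in {2,3} for the 16 down — contradiction. So R1C1 = 8.
R1C2 = 10 − 8 = 2 completes the 10 across.
R3C1 = 24 − 18 = 6 completes the 24 down.
R3C2 = 9 − 6 = 3 completes the 9 across.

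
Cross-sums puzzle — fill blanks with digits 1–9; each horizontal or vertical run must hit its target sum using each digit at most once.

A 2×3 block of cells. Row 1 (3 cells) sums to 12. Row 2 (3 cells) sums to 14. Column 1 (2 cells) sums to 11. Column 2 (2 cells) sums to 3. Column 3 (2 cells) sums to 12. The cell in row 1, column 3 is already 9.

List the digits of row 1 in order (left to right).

3 in 2 cells must be {1,2}.
Given what's placed, (1,1) must be 2 to fit the 12 across and 11 down.
(1,2) = 12 − 11 = 1 completes the 12 across.
(2,1) = 11 − 2 = 9 completes the 11 down.
(2,2) = 3 − 1 = 2 completes the 3 down.
(2,3) = 14 − 11 = 3 completes the 14 across.

2 1 9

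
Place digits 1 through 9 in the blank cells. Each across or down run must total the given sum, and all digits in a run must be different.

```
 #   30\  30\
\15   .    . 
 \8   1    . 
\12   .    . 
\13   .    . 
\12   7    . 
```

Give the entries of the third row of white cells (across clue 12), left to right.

8, 4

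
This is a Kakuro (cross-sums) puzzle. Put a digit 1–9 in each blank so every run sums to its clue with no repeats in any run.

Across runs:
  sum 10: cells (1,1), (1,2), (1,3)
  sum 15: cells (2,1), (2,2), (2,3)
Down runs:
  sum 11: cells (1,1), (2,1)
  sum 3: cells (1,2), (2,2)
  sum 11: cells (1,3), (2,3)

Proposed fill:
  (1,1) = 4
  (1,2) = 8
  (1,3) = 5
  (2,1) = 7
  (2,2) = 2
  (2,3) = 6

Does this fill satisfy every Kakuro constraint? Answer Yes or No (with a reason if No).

No — the across run (1,1)–(1,3) sums to 17, not 10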